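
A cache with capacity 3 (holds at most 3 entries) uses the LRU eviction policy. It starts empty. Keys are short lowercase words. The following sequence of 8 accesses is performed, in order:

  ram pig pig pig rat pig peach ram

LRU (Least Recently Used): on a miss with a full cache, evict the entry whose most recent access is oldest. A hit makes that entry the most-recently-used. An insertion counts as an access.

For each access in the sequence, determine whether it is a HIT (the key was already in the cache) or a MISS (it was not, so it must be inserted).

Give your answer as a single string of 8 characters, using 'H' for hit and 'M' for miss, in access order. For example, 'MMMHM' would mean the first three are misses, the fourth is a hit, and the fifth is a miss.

Answer: MMHHMHMM

Derivation:
LRU simulation (capacity=3):
  1. access ram: MISS. Cache (LRU->MRU): [ram]
  2. access pig: MISS. Cache (LRU->MRU): [ram pig]
  3. access pig: HIT. Cache (LRU->MRU): [ram pig]
  4. access pig: HIT. Cache (LRU->MRU): [ram pig]
  5. access rat: MISS. Cache (LRU->MRU): [ram pig rat]
  6. access pig: HIT. Cache (LRU->MRU): [ram rat pig]
  7. access peach: MISS, evict ram. Cache (LRU->MRU): [rat pig peach]
  8. access ram: MISS, evict rat. Cache (LRU->MRU): [pig peach ram]
Total: 3 hits, 5 misses, 2 evictions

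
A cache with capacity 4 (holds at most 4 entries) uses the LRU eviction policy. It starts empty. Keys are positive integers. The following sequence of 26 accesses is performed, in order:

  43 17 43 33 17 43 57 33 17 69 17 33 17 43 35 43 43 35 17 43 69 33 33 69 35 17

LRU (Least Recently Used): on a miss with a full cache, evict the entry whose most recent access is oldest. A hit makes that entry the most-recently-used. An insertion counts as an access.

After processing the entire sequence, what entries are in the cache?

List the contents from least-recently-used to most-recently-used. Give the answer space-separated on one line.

Answer: 33 69 35 17

Derivation:
LRU simulation (capacity=4):
  1. access 43: MISS. Cache (LRU->MRU): [43]
  2. access 17: MISS. Cache (LRU->MRU): [43 17]
  3. access 43: HIT. Cache (LRU->MRU): [17 43]
  4. access 33: MISS. Cache (LRU->MRU): [17 43 33]
  5. access 17: HIT. Cache (LRU->MRU): [43 33 17]
  6. access 43: HIT. Cache (LRU->MRU): [33 17 43]
  7. access 57: MISS. Cache (LRU->MRU): [33 17 43 57]
  8. access 33: HIT. Cache (LRU->MRU): [17 43 57 33]
  9. access 17: HIT. Cache (LRU->MRU): [43 57 33 17]
  10. access 69: MISS, evict 43. Cache (LRU->MRU): [57 33 17 69]
  11. access 17: HIT. Cache (LRU->MRU): [57 33 69 17]
  12. access 33: HIT. Cache (LRU->MRU): [57 69 17 33]
  13. access 17: HIT. Cache (LRU->MRU): [57 69 33 17]
  14. access 43: MISS, evict 57. Cache (LRU->MRU): [69 33 17 43]
  15. access 35: MISS, evict 69. Cache (LRU->MRU): [33 17 43 35]
  16. access 43: HIT. Cache (LRU->MRU): [33 17 35 43]
  17. access 43: HIT. Cache (LRU->MRU): [33 17 35 43]
  18. access 35: HIT. Cache (LRU->MRU): [33 17 43 35]
  19. access 17: HIT. Cache (LRU->MRU): [33 43 35 17]
  20. access 43: HIT. Cache (LRU->MRU): [33 35 17 43]
  21. access 69: MISS, evict 33. Cache (LRU->MRU): [35 17 43 69]
  22. access 33: MISS, evict 35. Cache (LRU->MRU): [17 43 69 33]
  23. access 33: HIT. Cache (LRU->MRU): [17 43 69 33]
  24. access 69: HIT. Cache (LRU->MRU): [17 43 33 69]
  25. access 35: MISS, evict 17. Cache (LRU->MRU): [43 33 69 35]
  26. access 17: MISS, evict 43. Cache (LRU->MRU): [33 69 35 17]
Total: 15 hits, 11 misses, 7 evictions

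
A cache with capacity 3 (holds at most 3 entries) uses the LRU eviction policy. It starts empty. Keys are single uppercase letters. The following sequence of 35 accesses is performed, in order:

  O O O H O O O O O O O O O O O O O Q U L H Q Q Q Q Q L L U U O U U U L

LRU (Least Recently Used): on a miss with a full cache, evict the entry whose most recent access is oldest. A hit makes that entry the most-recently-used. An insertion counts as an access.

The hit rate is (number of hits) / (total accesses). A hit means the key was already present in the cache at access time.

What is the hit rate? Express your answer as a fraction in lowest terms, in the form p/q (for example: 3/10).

LRU simulation (capacity=3):
  1. access O: MISS. Cache (LRU->MRU): [O]
  2. access O: HIT. Cache (LRU->MRU): [O]
  3. access O: HIT. Cache (LRU->MRU): [O]
  4. access H: MISS. Cache (LRU->MRU): [O H]
  5. access O: HIT. Cache (LRU->MRU): [H O]
  6. access O: HIT. Cache (LRU->MRU): [H O]
  7. access O: HIT. Cache (LRU->MRU): [H O]
  8. access O: HIT. Cache (LRU->MRU): [H O]
  9. access O: HIT. Cache (LRU->MRU): [H O]
  10. access O: HIT. Cache (LRU->MRU): [H O]
  11. access O: HIT. Cache (LRU->MRU): [H O]
  12. access O: HIT. Cache (LRU->MRU): [H O]
  13. access O: HIT. Cache (LRU->MRU): [H O]
  14. access O: HIT. Cache (LRU->MRU): [H O]
  15. access O: HIT. Cache (LRU->MRU): [H O]
  16. access O: HIT. Cache (LRU->MRU): [H O]
  17. access O: HIT. Cache (LRU->MRU): [H O]
  18. access Q: MISS. Cache (LRU->MRU): [H O Q]
  19. access U: MISS, evict H. Cache (LRU->MRU): [O Q U]
  20. access L: MISS, evict O. Cache (LRU->MRU): [Q U L]
  21. access H: MISS, evict Q. Cache (LRU->MRU): [U L H]
  22. access Q: MISS, evict U. Cache (LRU->MRU): [L H Q]
  23. access Q: HIT. Cache (LRU->MRU): [L H Q]
  24. access Q: HIT. Cache (LRU->MRU): [L H Q]
  25. access Q: HIT. Cache (LRU->MRU): [L H Q]
  26. access Q: HIT. Cache (LRU->MRU): [L H Q]
  27. access L: HIT. Cache (LRU->MRU): [H Q L]
  28. access L: HIT. Cache (LRU->MRU): [H Q L]
  29. access U: MISS, evict H. Cache (LRU->MRU): [Q L U]
  30. access U: HIT. Cache (LRU->MRU): [Q L U]
  31. access O: MISS, evict Q. Cache (LRU->MRU): [L U O]
  32. access U: HIT. Cache (LRU->MRU): [L O U]
  33. access U: HIT. Cache (LRU->MRU): [L O U]
  34. access U: HIT. Cache (LRU->MRU): [L O U]
  35. access L: HIT. Cache (LRU->MRU): [O U L]
Total: 26 hits, 9 misses, 6 evictions

Hit rate = 26/35

Answer: 26/35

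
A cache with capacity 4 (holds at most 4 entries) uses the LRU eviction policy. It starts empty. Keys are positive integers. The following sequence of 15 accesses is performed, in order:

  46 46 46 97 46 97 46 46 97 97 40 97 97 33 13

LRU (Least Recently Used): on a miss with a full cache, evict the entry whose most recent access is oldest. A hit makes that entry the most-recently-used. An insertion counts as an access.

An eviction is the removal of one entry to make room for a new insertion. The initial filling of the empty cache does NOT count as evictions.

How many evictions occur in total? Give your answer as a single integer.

Answer: 1

Derivation:
LRU simulation (capacity=4):
  1. access 46: MISS. Cache (LRU->MRU): [46]
  2. access 46: HIT. Cache (LRU->MRU): [46]
  3. access 46: HIT. Cache (LRU->MRU): [46]
  4. access 97: MISS. Cache (LRU->MRU): [46 97]
  5. access 46: HIT. Cache (LRU->MRU): [97 46]
  6. access 97: HIT. Cache (LRU->MRU): [46 97]
  7. access 46: HIT. Cache (LRU->MRU): [97 46]
  8. access 46: HIT. Cache (LRU->MRU): [97 46]
  9. access 97: HIT. Cache (LRU->MRU): [46 97]
  10. access 97: HIT. Cache (LRU->MRU): [46 97]
  11. access 40: MISS. Cache (LRU->MRU): [46 97 40]
  12. access 97: HIT. Cache (LRU->MRU): [46 40 97]
  13. access 97: HIT. Cache (LRU->MRU): [46 40 97]
  14. access 33: MISS. Cache (LRU->MRU): [46 40 97 33]
  15. access 13: MISS, evict 46. Cache (LRU->MRU): [40 97 33 13]
Total: 10 hits, 5 misses, 1 evictions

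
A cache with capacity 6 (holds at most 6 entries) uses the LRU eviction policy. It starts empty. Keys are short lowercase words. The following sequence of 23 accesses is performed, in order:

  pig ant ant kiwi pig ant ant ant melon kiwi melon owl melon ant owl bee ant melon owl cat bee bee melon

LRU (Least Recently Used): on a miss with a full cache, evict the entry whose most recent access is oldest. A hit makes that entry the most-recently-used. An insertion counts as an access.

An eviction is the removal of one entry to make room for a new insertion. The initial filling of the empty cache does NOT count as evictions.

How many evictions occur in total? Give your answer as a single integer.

LRU simulation (capacity=6):
  1. access pig: MISS. Cache (LRU->MRU): [pig]
  2. access ant: MISS. Cache (LRU->MRU): [pig ant]
  3. access ant: HIT. Cache (LRU->MRU): [pig ant]
  4. access kiwi: MISS. Cache (LRU->MRU): [pig ant kiwi]
  5. access pig: HIT. Cache (LRU->MRU): [ant kiwi pig]
  6. access ant: HIT. Cache (LRU->MRU): [kiwi pig ant]
  7. access ant: HIT. Cache (LRU->MRU): [kiwi pig ant]
  8. access ant: HIT. Cache (LRU->MRU): [kiwi pig ant]
  9. access melon: MISS. Cache (LRU->MRU): [kiwi pig ant melon]
  10. access kiwi: HIT. Cache (LRU->MRU): [pig ant melon kiwi]
  11. access melon: HIT. Cache (LRU->MRU): [pig ant kiwi melon]
  12. access owl: MISS. Cache (LRU->MRU): [pig ant kiwi melon owl]
  13. access melon: HIT. Cache (LRU->MRU): [pig ant kiwi owl melon]
  14. access ant: HIT. Cache (LRU->MRU): [pig kiwi owl melon ant]
  15. access owl: HIT. Cache (LRU->MRU): [pig kiwi melon ant owl]
  16. access bee: MISS. Cache (LRU->MRU): [pig kiwi melon ant owl bee]
  17. access ant: HIT. Cache (LRU->MRU): [pig kiwi melon owl bee ant]
  18. access melon: HIT. Cache (LRU->MRU): [pig kiwi owl bee ant melon]
  19. access owl: HIT. Cache (LRU->MRU): [pig kiwi bee ant melon owl]
  20. access cat: MISS, evict pig. Cache (LRU->MRU): [kiwi bee ant melon owl cat]
  21. access bee: HIT. Cache (LRU->MRU): [kiwi ant melon owl cat bee]
  22. access bee: HIT. Cache (LRU->MRU): [kiwi ant melon owl cat bee]
  23. access melon: HIT. Cache (LRU->MRU): [kiwi ant owl cat bee melon]
Total: 16 hits, 7 misses, 1 evictions

Answer: 1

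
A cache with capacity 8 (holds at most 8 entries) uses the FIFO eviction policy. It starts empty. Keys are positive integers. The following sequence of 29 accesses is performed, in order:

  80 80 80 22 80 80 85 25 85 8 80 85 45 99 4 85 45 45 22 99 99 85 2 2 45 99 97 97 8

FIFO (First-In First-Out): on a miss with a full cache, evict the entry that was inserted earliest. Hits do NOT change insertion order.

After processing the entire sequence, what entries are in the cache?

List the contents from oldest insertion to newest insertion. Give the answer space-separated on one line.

FIFO simulation (capacity=8):
  1. access 80: MISS. Cache (old->new): [80]
  2. access 80: HIT. Cache (old->new): [80]
  3. access 80: HIT. Cache (old->new): [80]
  4. access 22: MISS. Cache (old->new): [80 22]
  5. access 80: HIT. Cache (old->new): [80 22]
  6. access 80: HIT. Cache (old->new): [80 22]
  7. access 85: MISS. Cache (old->new): [80 22 85]
  8. access 25: MISS. Cache (old->new): [80 22 85 25]
  9. access 85: HIT. Cache (old->new): [80 22 85 25]
  10. access 8: MISS. Cache (old->new): [80 22 85 25 8]
  11. access 80: HIT. Cache (old->new): [80 22 85 25 8]
  12. access 85: HIT. Cache (old->new): [80 22 85 25 8]
  13. access 45: MISS. Cache (old->new): [80 22 85 25 8 45]
  14. access 99: MISS. Cache (old->new): [80 22 85 25 8 45 99]
  15. access 4: MISS. Cache (old->new): [80 22 85 25 8 45 99 4]
  16. access 85: HIT. Cache (old->new): [80 22 85 25 8 45 99 4]
  17. access 45: HIT. Cache (old->new): [80 22 85 25 8 45 99 4]
  18. access 45: HIT. Cache (old->new): [80 22 85 25 8 45 99 4]
  19. access 22: HIT. Cache (old->new): [80 22 85 25 8 45 99 4]
  20. access 99: HIT. Cache (old->new): [80 22 85 25 8 45 99 4]
  21. access 99: HIT. Cache (old->new): [80 22 85 25 8 45 99 4]
  22. access 85: HIT. Cache (old->new): [80 22 85 25 8 45 99 4]
  23. access 2: MISS, evict 80. Cache (old->new): [22 85 25 8 45 99 4 2]
  24. access 2: HIT. Cache (old->new): [22 85 25 8 45 99 4 2]
  25. access 45: HIT. Cache (old->new): [22 85 25 8 45 99 4 2]
  26. access 99: HIT. Cache (old->new): [22 85 25 8 45 99 4 2]
  27. access 97: MISS, evict 22. Cache (old->new): [85 25 8 45 99 4 2 97]
  28. access 97: HIT. Cache (old->new): [85 25 8 45 99 4 2 97]
  29. access 8: HIT. Cache (old->new): [85 25 8 45 99 4 2 97]
Total: 19 hits, 10 misses, 2 evictions

Answer: 85 25 8 45 99 4 2 97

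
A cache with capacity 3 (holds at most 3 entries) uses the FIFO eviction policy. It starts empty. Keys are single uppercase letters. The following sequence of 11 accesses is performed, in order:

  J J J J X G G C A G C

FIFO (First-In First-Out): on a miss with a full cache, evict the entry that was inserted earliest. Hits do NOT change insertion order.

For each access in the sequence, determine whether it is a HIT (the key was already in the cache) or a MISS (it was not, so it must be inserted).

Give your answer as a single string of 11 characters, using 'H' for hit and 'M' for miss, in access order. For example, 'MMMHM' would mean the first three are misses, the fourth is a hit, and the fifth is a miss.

FIFO simulation (capacity=3):
  1. access J: MISS. Cache (old->new): [J]
  2. access J: HIT. Cache (old->new): [J]
  3. access J: HIT. Cache (old->new): [J]
  4. access J: HIT. Cache (old->new): [J]
  5. access X: MISS. Cache (old->new): [J X]
  6. access G: MISS. Cache (old->new): [J X G]
  7. access G: HIT. Cache (old->new): [J X G]
  8. access C: MISS, evict J. Cache (old->new): [X G C]
  9. access A: MISS, evict X. Cache (old->new): [G C A]
  10. access G: HIT. Cache (old->new): [G C A]
  11. access C: HIT. Cache (old->new): [G C A]
Total: 6 hits, 5 misses, 2 evictions

Answer: MHHHMMHMMHH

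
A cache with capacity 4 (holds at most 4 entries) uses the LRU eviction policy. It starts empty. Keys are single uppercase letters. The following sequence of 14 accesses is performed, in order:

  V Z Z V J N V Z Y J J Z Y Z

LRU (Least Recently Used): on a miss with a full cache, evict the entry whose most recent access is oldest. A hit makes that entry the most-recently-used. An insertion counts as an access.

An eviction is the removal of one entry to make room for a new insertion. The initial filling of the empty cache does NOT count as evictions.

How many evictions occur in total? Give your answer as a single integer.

Answer: 2

Derivation:
LRU simulation (capacity=4):
  1. access V: MISS. Cache (LRU->MRU): [V]
  2. access Z: MISS. Cache (LRU->MRU): [V Z]
  3. access Z: HIT. Cache (LRU->MRU): [V Z]
  4. access V: HIT. Cache (LRU->MRU): [Z V]
  5. access J: MISS. Cache (LRU->MRU): [Z V J]
  6. access N: MISS. Cache (LRU->MRU): [Z V J N]
  7. access V: HIT. Cache (LRU->MRU): [Z J N V]
  8. access Z: HIT. Cache (LRU->MRU): [J N V Z]
  9. access Y: MISS, evict J. Cache (LRU->MRU): [N V Z Y]
  10. access J: MISS, evict N. Cache (LRU->MRU): [V Z Y J]
  11. access J: HIT. Cache (LRU->MRU): [V Z Y J]
  12. access Z: HIT. Cache (LRU->MRU): [V Y J Z]
  13. access Y: HIT. Cache (LRU->MRU): [V J Z Y]
  14. access Z: HIT. Cache (LRU->MRU): [V J Y Z]
Total: 8 hits, 6 misses, 2 evictions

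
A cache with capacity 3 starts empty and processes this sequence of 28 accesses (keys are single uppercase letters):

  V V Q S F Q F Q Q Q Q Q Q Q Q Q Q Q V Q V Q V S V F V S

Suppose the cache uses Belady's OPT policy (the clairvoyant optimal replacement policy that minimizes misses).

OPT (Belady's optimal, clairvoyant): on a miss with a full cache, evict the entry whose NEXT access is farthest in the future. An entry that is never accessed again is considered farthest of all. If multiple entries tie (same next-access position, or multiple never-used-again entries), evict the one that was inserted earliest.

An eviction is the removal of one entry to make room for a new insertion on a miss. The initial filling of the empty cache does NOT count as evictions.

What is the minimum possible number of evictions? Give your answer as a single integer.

Answer: 2

Derivation:
OPT (Belady) simulation (capacity=3):
  1. access V: MISS. Cache: [V]
  2. access V: HIT. Next use of V: step 19. Cache: [V]
  3. access Q: MISS. Cache: [V Q]
  4. access S: MISS. Cache: [V Q S]
  5. access F: MISS, evict S (next use: step 24). Cache: [V Q F]
  6. access Q: HIT. Next use of Q: step 8. Cache: [V Q F]
  7. access F: HIT. Next use of F: step 26. Cache: [V Q F]
  8. access Q: HIT. Next use of Q: step 9. Cache: [V Q F]
  9. access Q: HIT. Next use of Q: step 10. Cache: [V Q F]
  10. access Q: HIT. Next use of Q: step 11. Cache: [V Q F]
  11. access Q: HIT. Next use of Q: step 12. Cache: [V Q F]
  12. access Q: HIT. Next use of Q: step 13. Cache: [V Q F]
  13. access Q: HIT. Next use of Q: step 14. Cache: [V Q F]
  14. access Q: HIT. Next use of Q: step 15. Cache: [V Q F]
  15. access Q: HIT. Next use of Q: step 16. Cache: [V Q F]
  16. access Q: HIT. Next use of Q: step 17. Cache: [V Q F]
  17. access Q: HIT. Next use of Q: step 18. Cache: [V Q F]
  18. access Q: HIT. Next use of Q: step 20. Cache: [V Q F]
  19. access V: HIT. Next use of V: step 21. Cache: [V Q F]
  20. access Q: HIT. Next use of Q: step 22. Cache: [V Q F]
  21. access V: HIT. Next use of V: step 23. Cache: [V Q F]
  22. access Q: HIT. Next use of Q: never. Cache: [V Q F]
  23. access V: HIT. Next use of V: step 25. Cache: [V Q F]
  24. access S: MISS, evict Q (next use: never). Cache: [V F S]
  25. access V: HIT. Next use of V: step 27. Cache: [V F S]
  26. access F: HIT. Next use of F: never. Cache: [V F S]
  27. access V: HIT. Next use of V: never. Cache: [V F S]
  28. access S: HIT. Next use of S: never. Cache: [V F S]
Total: 23 hits, 5 misses, 2 evictions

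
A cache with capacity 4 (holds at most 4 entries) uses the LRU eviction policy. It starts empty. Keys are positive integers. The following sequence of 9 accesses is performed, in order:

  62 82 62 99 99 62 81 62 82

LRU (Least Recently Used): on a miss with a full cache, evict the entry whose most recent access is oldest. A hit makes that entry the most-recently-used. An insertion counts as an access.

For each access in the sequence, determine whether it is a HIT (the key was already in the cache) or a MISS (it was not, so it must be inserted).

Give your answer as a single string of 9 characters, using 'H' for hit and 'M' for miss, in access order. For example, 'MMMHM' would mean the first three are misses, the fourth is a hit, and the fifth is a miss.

Answer: MMHMHHMHH

Derivation:
LRU simulation (capacity=4):
  1. access 62: MISS. Cache (LRU->MRU): [62]
  2. access 82: MISS. Cache (LRU->MRU): [62 82]
  3. access 62: HIT. Cache (LRU->MRU): [82 62]
  4. access 99: MISS. Cache (LRU->MRU): [82 62 99]
  5. access 99: HIT. Cache (LRU->MRU): [82 62 99]
  6. access 62: HIT. Cache (LRU->MRU): [82 99 62]
  7. access 81: MISS. Cache (LRU->MRU): [82 99 62 81]
  8. access 62: HIT. Cache (LRU->MRU): [82 99 81 62]
  9. access 82: HIT. Cache (LRU->MRU): [99 81 62 82]
Total: 5 hits, 4 misses, 0 evictions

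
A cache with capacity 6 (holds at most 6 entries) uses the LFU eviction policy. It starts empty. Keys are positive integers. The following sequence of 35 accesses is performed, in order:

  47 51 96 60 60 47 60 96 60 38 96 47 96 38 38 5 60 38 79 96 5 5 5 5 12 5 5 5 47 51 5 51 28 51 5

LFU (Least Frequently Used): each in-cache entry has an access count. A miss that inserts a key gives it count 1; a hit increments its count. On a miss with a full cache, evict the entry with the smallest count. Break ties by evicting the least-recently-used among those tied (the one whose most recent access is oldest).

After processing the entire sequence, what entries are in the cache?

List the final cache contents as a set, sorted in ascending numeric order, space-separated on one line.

LFU simulation (capacity=6):
  1. access 47: MISS. Cache: [47(c=1)]
  2. access 51: MISS. Cache: [47(c=1) 51(c=1)]
  3. access 96: MISS. Cache: [47(c=1) 51(c=1) 96(c=1)]
  4. access 60: MISS. Cache: [47(c=1) 51(c=1) 96(c=1) 60(c=1)]
  5. access 60: HIT, count now 2. Cache: [47(c=1) 51(c=1) 96(c=1) 60(c=2)]
  6. access 47: HIT, count now 2. Cache: [51(c=1) 96(c=1) 60(c=2) 47(c=2)]
  7. access 60: HIT, count now 3. Cache: [51(c=1) 96(c=1) 47(c=2) 60(c=3)]
  8. access 96: HIT, count now 2. Cache: [51(c=1) 47(c=2) 96(c=2) 60(c=3)]
  9. access 60: HIT, count now 4. Cache: [51(c=1) 47(c=2) 96(c=2) 60(c=4)]
  10. access 38: MISS. Cache: [51(c=1) 38(c=1) 47(c=2) 96(c=2) 60(c=4)]
  11. access 96: HIT, count now 3. Cache: [51(c=1) 38(c=1) 47(c=2) 96(c=3) 60(c=4)]
  12. access 47: HIT, count now 3. Cache: [51(c=1) 38(c=1) 96(c=3) 47(c=3) 60(c=4)]
  13. access 96: HIT, count now 4. Cache: [51(c=1) 38(c=1) 47(c=3) 60(c=4) 96(c=4)]
  14. access 38: HIT, count now 2. Cache: [51(c=1) 38(c=2) 47(c=3) 60(c=4) 96(c=4)]
  15. access 38: HIT, count now 3. Cache: [51(c=1) 47(c=3) 38(c=3) 60(c=4) 96(c=4)]
  16. access 5: MISS. Cache: [51(c=1) 5(c=1) 47(c=3) 38(c=3) 60(c=4) 96(c=4)]
  17. access 60: HIT, count now 5. Cache: [51(c=1) 5(c=1) 47(c=3) 38(c=3) 96(c=4) 60(c=5)]
  18. access 38: HIT, count now 4. Cache: [51(c=1) 5(c=1) 47(c=3) 96(c=4) 38(c=4) 60(c=5)]
  19. access 79: MISS, evict 51(c=1). Cache: [5(c=1) 79(c=1) 47(c=3) 96(c=4) 38(c=4) 60(c=5)]
  20. access 96: HIT, count now 5. Cache: [5(c=1) 79(c=1) 47(c=3) 38(c=4) 60(c=5) 96(c=5)]
  21. access 5: HIT, count now 2. Cache: [79(c=1) 5(c=2) 47(c=3) 38(c=4) 60(c=5) 96(c=5)]
  22. access 5: HIT, count now 3. Cache: [79(c=1) 47(c=3) 5(c=3) 38(c=4) 60(c=5) 96(c=5)]
  23. access 5: HIT, count now 4. Cache: [79(c=1) 47(c=3) 38(c=4) 5(c=4) 60(c=5) 96(c=5)]
  24. access 5: HIT, count now 5. Cache: [79(c=1) 47(c=3) 38(c=4) 60(c=5) 96(c=5) 5(c=5)]
  25. access 12: MISS, evict 79(c=1). Cache: [12(c=1) 47(c=3) 38(c=4) 60(c=5) 96(c=5) 5(c=5)]
  26. access 5: HIT, count now 6. Cache: [12(c=1) 47(c=3) 38(c=4) 60(c=5) 96(c=5) 5(c=6)]
  27. access 5: HIT, count now 7. Cache: [12(c=1) 47(c=3) 38(c=4) 60(c=5) 96(c=5) 5(c=7)]
  28. access 5: HIT, count now 8. Cache: [12(c=1) 47(c=3) 38(c=4) 60(c=5) 96(c=5) 5(c=8)]
  29. access 47: HIT, count now 4. Cache: [12(c=1) 38(c=4) 47(c=4) 60(c=5) 96(c=5) 5(c=8)]
  30. access 51: MISS, evict 12(c=1). Cache: [51(c=1) 38(c=4) 47(c=4) 60(c=5) 96(c=5) 5(c=8)]
  31. access 5: HIT, count now 9. Cache: [51(c=1) 38(c=4) 47(c=4) 60(c=5) 96(c=5) 5(c=9)]
  32. access 51: HIT, count now 2. Cache: [51(c=2) 38(c=4) 47(c=4) 60(c=5) 96(c=5) 5(c=9)]
  33. access 28: MISS, evict 51(c=2). Cache: [28(c=1) 38(c=4) 47(c=4) 60(c=5) 96(c=5) 5(c=9)]
  34. access 51: MISS, evict 28(c=1). Cache: [51(c=1) 38(c=4) 47(c=4) 60(c=5) 96(c=5) 5(c=9)]
  35. access 5: HIT, count now 10. Cache: [51(c=1) 38(c=4) 47(c=4) 60(c=5) 96(c=5) 5(c=10)]
Total: 24 hits, 11 misses, 5 evictions

Answer: 5 38 47 51 60 96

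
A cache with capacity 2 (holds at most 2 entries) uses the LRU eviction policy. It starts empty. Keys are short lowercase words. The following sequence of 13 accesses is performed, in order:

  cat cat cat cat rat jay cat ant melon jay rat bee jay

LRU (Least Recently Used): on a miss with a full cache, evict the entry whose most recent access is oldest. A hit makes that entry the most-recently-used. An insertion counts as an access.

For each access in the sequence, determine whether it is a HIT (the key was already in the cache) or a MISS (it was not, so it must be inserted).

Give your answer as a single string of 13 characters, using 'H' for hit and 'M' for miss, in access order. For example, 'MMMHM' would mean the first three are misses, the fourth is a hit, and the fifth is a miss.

Answer: MHHHMMMMMMMMM

Derivation:
LRU simulation (capacity=2):
  1. access cat: MISS. Cache (LRU->MRU): [cat]
  2. access cat: HIT. Cache (LRU->MRU): [cat]
  3. access cat: HIT. Cache (LRU->MRU): [cat]
  4. access cat: HIT. Cache (LRU->MRU): [cat]
  5. access rat: MISS. Cache (LRU->MRU): [cat rat]
  6. access jay: MISS, evict cat. Cache (LRU->MRU): [rat jay]
  7. access cat: MISS, evict rat. Cache (LRU->MRU): [jay cat]
  8. access ant: MISS, evict jay. Cache (LRU->MRU): [cat ant]
  9. access melon: MISS, evict cat. Cache (LRU->MRU): [ant melon]
  10. access jay: MISS, evict ant. Cache (LRU->MRU): [melon jay]
  11. access rat: MISS, evict melon. Cache (LRU->MRU): [jay rat]
  12. access bee: MISS, evict jay. Cache (LRU->MRU): [rat bee]
  13. access jay: MISS, evict rat. Cache (LRU->MRU): [bee jay]
Total: 3 hits, 10 misses, 8 evictions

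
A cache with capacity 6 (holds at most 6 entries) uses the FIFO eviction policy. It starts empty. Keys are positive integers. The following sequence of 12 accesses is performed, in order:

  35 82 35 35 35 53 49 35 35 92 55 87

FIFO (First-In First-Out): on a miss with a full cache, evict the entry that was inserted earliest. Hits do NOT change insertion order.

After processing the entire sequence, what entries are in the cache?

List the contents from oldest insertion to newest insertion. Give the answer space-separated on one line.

FIFO simulation (capacity=6):
  1. access 35: MISS. Cache (old->new): [35]
  2. access 82: MISS. Cache (old->new): [35 82]
  3. access 35: HIT. Cache (old->new): [35 82]
  4. access 35: HIT. Cache (old->new): [35 82]
  5. access 35: HIT. Cache (old->new): [35 82]
  6. access 53: MISS. Cache (old->new): [35 82 53]
  7. access 49: MISS. Cache (old->new): [35 82 53 49]
  8. access 35: HIT. Cache (old->new): [35 82 53 49]
  9. access 35: HIT. Cache (old->new): [35 82 53 49]
  10. access 92: MISS. Cache (old->new): [35 82 53 49 92]
  11. access 55: MISS. Cache (old->new): [35 82 53 49 92 55]
  12. access 87: MISS, evict 35. Cache (old->new): [82 53 49 92 55 87]
Total: 5 hits, 7 misses, 1 evictions

Answer: 82 53 49 92 55 87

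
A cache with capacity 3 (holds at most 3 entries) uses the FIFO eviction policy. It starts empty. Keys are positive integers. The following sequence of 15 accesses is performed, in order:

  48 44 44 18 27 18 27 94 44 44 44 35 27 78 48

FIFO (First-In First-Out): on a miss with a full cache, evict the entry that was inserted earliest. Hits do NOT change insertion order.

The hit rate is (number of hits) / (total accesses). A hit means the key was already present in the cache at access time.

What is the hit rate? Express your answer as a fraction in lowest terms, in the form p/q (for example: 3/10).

Answer: 1/3

Derivation:
FIFO simulation (capacity=3):
  1. access 48: MISS. Cache (old->new): [48]
  2. access 44: MISS. Cache (old->new): [48 44]
  3. access 44: HIT. Cache (old->new): [48 44]
  4. access 18: MISS. Cache (old->new): [48 44 18]
  5. access 27: MISS, evict 48. Cache (old->new): [44 18 27]
  6. access 18: HIT. Cache (old->new): [44 18 27]
  7. access 27: HIT. Cache (old->new): [44 18 27]
  8. access 94: MISS, evict 44. Cache (old->new): [18 27 94]
  9. access 44: MISS, evict 18. Cache (old->new): [27 94 44]
  10. access 44: HIT. Cache (old->new): [27 94 44]
  11. access 44: HIT. Cache (old->new): [27 94 44]
  12. access 35: MISS, evict 27. Cache (old->new): [94 44 35]
  13. access 27: MISS, evict 94. Cache (old->new): [44 35 27]
  14. access 78: MISS, evict 44. Cache (old->new): [35 27 78]
  15. access 48: MISS, evict 35. Cache (old->new): [27 78 48]
Total: 5 hits, 10 misses, 7 evictions

Hit rate = 5/15 = 1/3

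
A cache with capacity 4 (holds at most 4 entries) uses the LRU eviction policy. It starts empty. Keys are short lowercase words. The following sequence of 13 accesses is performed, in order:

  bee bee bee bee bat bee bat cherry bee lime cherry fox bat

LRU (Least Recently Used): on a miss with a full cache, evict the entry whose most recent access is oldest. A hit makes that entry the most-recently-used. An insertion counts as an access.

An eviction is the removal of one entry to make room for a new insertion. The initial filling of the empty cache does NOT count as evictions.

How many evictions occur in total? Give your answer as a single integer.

Answer: 2

Derivation:
LRU simulation (capacity=4):
  1. access bee: MISS. Cache (LRU->MRU): [bee]
  2. access bee: HIT. Cache (LRU->MRU): [bee]
  3. access bee: HIT. Cache (LRU->MRU): [bee]
  4. access bee: HIT. Cache (LRU->MRU): [bee]
  5. access bat: MISS. Cache (LRU->MRU): [bee bat]
  6. access bee: HIT. Cache (LRU->MRU): [bat bee]
  7. access bat: HIT. Cache (LRU->MRU): [bee bat]
  8. access cherry: MISS. Cache (LRU->MRU): [bee bat cherry]
  9. access bee: HIT. Cache (LRU->MRU): [bat cherry bee]
  10. access lime: MISS. Cache (LRU->MRU): [bat cherry bee lime]
  11. access cherry: HIT. Cache (LRU->MRU): [bat bee lime cherry]
  12. access fox: MISS, evict bat. Cache (LRU->MRU): [bee lime cherry fox]
  13. access bat: MISS, evict bee. Cache (LRU->MRU): [lime cherry fox bat]
Total: 7 hits, 6 misses, 2 evictions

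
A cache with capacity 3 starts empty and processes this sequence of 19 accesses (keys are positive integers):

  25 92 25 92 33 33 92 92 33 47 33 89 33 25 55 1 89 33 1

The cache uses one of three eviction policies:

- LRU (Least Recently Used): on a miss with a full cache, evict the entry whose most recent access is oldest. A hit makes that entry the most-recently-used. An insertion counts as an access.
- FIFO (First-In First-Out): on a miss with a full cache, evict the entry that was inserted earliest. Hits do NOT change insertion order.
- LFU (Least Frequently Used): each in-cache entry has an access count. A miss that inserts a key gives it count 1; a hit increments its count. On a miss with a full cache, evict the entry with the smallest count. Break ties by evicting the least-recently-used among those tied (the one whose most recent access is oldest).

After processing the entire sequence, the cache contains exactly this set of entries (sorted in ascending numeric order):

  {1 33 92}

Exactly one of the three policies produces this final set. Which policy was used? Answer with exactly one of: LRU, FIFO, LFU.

Answer: LFU

Derivation:
Simulating under each policy and comparing final sets:
  LRU: final set = {1 33 89} -> differs
  FIFO: final set = {1 33 89} -> differs
  LFU: final set = {1 33 92} -> MATCHES target
Only LFU produces the target set.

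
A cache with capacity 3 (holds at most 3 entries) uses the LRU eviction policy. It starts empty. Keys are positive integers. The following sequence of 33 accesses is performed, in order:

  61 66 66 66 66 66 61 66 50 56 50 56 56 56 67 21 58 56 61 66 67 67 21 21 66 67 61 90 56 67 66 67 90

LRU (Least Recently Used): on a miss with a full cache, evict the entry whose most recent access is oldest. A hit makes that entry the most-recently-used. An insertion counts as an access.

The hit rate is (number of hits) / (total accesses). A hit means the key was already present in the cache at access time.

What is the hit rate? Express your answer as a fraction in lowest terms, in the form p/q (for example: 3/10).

Answer: 5/11

Derivation:
LRU simulation (capacity=3):
  1. access 61: MISS. Cache (LRU->MRU): [61]
  2. access 66: MISS. Cache (LRU->MRU): [61 66]
  3. access 66: HIT. Cache (LRU->MRU): [61 66]
  4. access 66: HIT. Cache (LRU->MRU): [61 66]
  5. access 66: HIT. Cache (LRU->MRU): [61 66]
  6. access 66: HIT. Cache (LRU->MRU): [61 66]
  7. access 61: HIT. Cache (LRU->MRU): [66 61]
  8. access 66: HIT. Cache (LRU->MRU): [61 66]
  9. access 50: MISS. Cache (LRU->MRU): [61 66 50]
  10. access 56: MISS, evict 61. Cache (LRU->MRU): [66 50 56]
  11. access 50: HIT. Cache (LRU->MRU): [66 56 50]
  12. access 56: HIT. Cache (LRU->MRU): [66 50 56]
  13. access 56: HIT. Cache (LRU->MRU): [66 50 56]
  14. access 56: HIT. Cache (LRU->MRU): [66 50 56]
  15. access 67: MISS, evict 66. Cache (LRU->MRU): [50 56 67]
  16. access 21: MISS, evict 50. Cache (LRU->MRU): [56 67 21]
  17. access 58: MISS, evict 56. Cache (LRU->MRU): [67 21 58]
  18. access 56: MISS, evict 67. Cache (LRU->MRU): [21 58 56]
  19. access 61: MISS, evict 21. Cache (LRU->MRU): [58 56 61]
  20. access 66: MISS, evict 58. Cache (LRU->MRU): [56 61 66]
  21. access 67: MISS, evict 56. Cache (LRU->MRU): [61 66 67]
  22. access 67: HIT. Cache (LRU->MRU): [61 66 67]
  23. access 21: MISS, evict 61. Cache (LRU->MRU): [66 67 21]
  24. access 21: HIT. Cache (LRU->MRU): [66 67 21]
  25. access 66: HIT. Cache (LRU->MRU): [67 21 66]
  26. access 67: HIT. Cache (LRU->MRU): [21 66 67]
  27. access 61: MISS, evict 21. Cache (LRU->MRU): [66 67 61]
  28. access 90: MISS, evict 66. Cache (LRU->MRU): [67 61 90]
  29. access 56: MISS, evict 67. Cache (LRU->MRU): [61 90 56]
  30. access 67: MISS, evict 61. Cache (LRU->MRU): [90 56 67]
  31. access 66: MISS, evict 90. Cache (LRU->MRU): [56 67 66]
  32. access 67: HIT. Cache (LRU->MRU): [56 66 67]
  33. access 90: MISS, evict 56. Cache (LRU->MRU): [66 67 90]
Total: 15 hits, 18 misses, 15 evictions

Hit rate = 15/33 = 5/11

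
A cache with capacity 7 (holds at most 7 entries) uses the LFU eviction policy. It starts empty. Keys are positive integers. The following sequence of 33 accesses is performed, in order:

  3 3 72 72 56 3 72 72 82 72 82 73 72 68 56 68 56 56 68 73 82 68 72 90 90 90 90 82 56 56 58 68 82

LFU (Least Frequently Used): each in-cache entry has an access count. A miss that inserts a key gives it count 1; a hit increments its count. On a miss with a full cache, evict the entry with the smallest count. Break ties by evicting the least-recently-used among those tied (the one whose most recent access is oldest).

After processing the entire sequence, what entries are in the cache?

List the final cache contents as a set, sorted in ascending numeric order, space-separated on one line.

LFU simulation (capacity=7):
  1. access 3: MISS. Cache: [3(c=1)]
  2. access 3: HIT, count now 2. Cache: [3(c=2)]
  3. access 72: MISS. Cache: [72(c=1) 3(c=2)]
  4. access 72: HIT, count now 2. Cache: [3(c=2) 72(c=2)]
  5. access 56: MISS. Cache: [56(c=1) 3(c=2) 72(c=2)]
  6. access 3: HIT, count now 3. Cache: [56(c=1) 72(c=2) 3(c=3)]
  7. access 72: HIT, count now 3. Cache: [56(c=1) 3(c=3) 72(c=3)]
  8. access 72: HIT, count now 4. Cache: [56(c=1) 3(c=3) 72(c=4)]
  9. access 82: MISS. Cache: [56(c=1) 82(c=1) 3(c=3) 72(c=4)]
  10. access 72: HIT, count now 5. Cache: [56(c=1) 82(c=1) 3(c=3) 72(c=5)]
  11. access 82: HIT, count now 2. Cache: [56(c=1) 82(c=2) 3(c=3) 72(c=5)]
  12. access 73: MISS. Cache: [56(c=1) 73(c=1) 82(c=2) 3(c=3) 72(c=5)]
  13. access 72: HIT, count now 6. Cache: [56(c=1) 73(c=1) 82(c=2) 3(c=3) 72(c=6)]
  14. access 68: MISS. Cache: [56(c=1) 73(c=1) 68(c=1) 82(c=2) 3(c=3) 72(c=6)]
  15. access 56: HIT, count now 2. Cache: [73(c=1) 68(c=1) 82(c=2) 56(c=2) 3(c=3) 72(c=6)]
  16. access 68: HIT, count now 2. Cache: [73(c=1) 82(c=2) 56(c=2) 68(c=2) 3(c=3) 72(c=6)]
  17. access 56: HIT, count now 3. Cache: [73(c=1) 82(c=2) 68(c=2) 3(c=3) 56(c=3) 72(c=6)]
  18. access 56: HIT, count now 4. Cache: [73(c=1) 82(c=2) 68(c=2) 3(c=3) 56(c=4) 72(c=6)]
  19. access 68: HIT, count now 3. Cache: [73(c=1) 82(c=2) 3(c=3) 68(c=3) 56(c=4) 72(c=6)]
  20. access 73: HIT, count now 2. Cache: [82(c=2) 73(c=2) 3(c=3) 68(c=3) 56(c=4) 72(c=6)]
  21. access 82: HIT, count now 3. Cache: [73(c=2) 3(c=3) 68(c=3) 82(c=3) 56(c=4) 72(c=6)]
  22. access 68: HIT, count now 4. Cache: [73(c=2) 3(c=3) 82(c=3) 56(c=4) 68(c=4) 72(c=6)]
  23. access 72: HIT, count now 7. Cache: [73(c=2) 3(c=3) 82(c=3) 56(c=4) 68(c=4) 72(c=7)]
  24. access 90: MISS. Cache: [90(c=1) 73(c=2) 3(c=3) 82(c=3) 56(c=4) 68(c=4) 72(c=7)]
  25. access 90: HIT, count now 2. Cache: [73(c=2) 90(c=2) 3(c=3) 82(c=3) 56(c=4) 68(c=4) 72(c=7)]
  26. access 90: HIT, count now 3. Cache: [73(c=2) 3(c=3) 82(c=3) 90(c=3) 56(c=4) 68(c=4) 72(c=7)]
  27. access 90: HIT, count now 4. Cache: [73(c=2) 3(c=3) 82(c=3) 56(c=4) 68(c=4) 90(c=4) 72(c=7)]
  28. access 82: HIT, count now 4. Cache: [73(c=2) 3(c=3) 56(c=4) 68(c=4) 90(c=4) 82(c=4) 72(c=7)]
  29. access 56: HIT, count now 5. Cache: [73(c=2) 3(c=3) 68(c=4) 90(c=4) 82(c=4) 56(c=5) 72(c=7)]
  30. access 56: HIT, count now 6. Cache: [73(c=2) 3(c=3) 68(c=4) 90(c=4) 82(c=4) 56(c=6) 72(c=7)]
  31. access 58: MISS, evict 73(c=2). Cache: [58(c=1) 3(c=3) 68(c=4) 90(c=4) 82(c=4) 56(c=6) 72(c=7)]
  32. access 68: HIT, count now 5. Cache: [58(c=1) 3(c=3) 90(c=4) 82(c=4) 68(c=5) 56(c=6) 72(c=7)]
  33. access 82: HIT, count now 5. Cache: [58(c=1) 3(c=3) 90(c=4) 68(c=5) 82(c=5) 56(c=6) 72(c=7)]
Total: 25 hits, 8 misses, 1 evictions

Answer: 3 56 58 68 72 82 90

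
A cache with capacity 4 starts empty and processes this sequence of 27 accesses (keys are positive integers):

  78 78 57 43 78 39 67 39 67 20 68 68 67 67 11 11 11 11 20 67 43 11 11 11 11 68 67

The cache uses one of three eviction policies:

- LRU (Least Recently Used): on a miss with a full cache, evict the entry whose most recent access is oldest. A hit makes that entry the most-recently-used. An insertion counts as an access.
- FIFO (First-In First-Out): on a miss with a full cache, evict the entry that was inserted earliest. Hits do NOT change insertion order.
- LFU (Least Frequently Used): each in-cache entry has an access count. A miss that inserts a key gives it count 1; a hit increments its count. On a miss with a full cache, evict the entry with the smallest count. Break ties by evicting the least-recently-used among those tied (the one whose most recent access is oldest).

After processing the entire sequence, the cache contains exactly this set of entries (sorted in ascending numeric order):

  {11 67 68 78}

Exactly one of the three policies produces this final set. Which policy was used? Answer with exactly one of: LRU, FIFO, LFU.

Simulating under each policy and comparing final sets:
  LRU: final set = {11 43 67 68} -> differs
  FIFO: final set = {11 43 67 68} -> differs
  LFU: final set = {11 67 68 78} -> MATCHES target
Only LFU produces the target set.

Answer: LFU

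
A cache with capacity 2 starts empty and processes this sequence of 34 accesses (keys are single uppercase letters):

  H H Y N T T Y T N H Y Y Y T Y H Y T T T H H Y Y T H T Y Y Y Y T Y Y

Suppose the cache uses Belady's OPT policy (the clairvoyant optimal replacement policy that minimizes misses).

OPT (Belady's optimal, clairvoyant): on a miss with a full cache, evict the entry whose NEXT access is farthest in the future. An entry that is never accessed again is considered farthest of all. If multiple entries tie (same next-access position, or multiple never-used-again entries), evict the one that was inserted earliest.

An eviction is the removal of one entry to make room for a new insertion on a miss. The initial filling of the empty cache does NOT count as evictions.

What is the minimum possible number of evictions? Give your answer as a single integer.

Answer: 10

Derivation:
OPT (Belady) simulation (capacity=2):
  1. access H: MISS. Cache: [H]
  2. access H: HIT. Next use of H: step 10. Cache: [H]
  3. access Y: MISS. Cache: [H Y]
  4. access N: MISS, evict H (next use: step 10). Cache: [Y N]
  5. access T: MISS, evict N (next use: step 9). Cache: [Y T]
  6. access T: HIT. Next use of T: step 8. Cache: [Y T]
  7. access Y: HIT. Next use of Y: step 11. Cache: [Y T]
  8. access T: HIT. Next use of T: step 14. Cache: [Y T]
  9. access N: MISS, evict T (next use: step 14). Cache: [Y N]
  10. access H: MISS, evict N (next use: never). Cache: [Y H]
  11. access Y: HIT. Next use of Y: step 12. Cache: [Y H]
  12. access Y: HIT. Next use of Y: step 13. Cache: [Y H]
  13. access Y: HIT. Next use of Y: step 15. Cache: [Y H]
  14. access T: MISS, evict H (next use: step 16). Cache: [Y T]
  15. access Y: HIT. Next use of Y: step 17. Cache: [Y T]
  16. access H: MISS, evict T (next use: step 18). Cache: [Y H]
  17. access Y: HIT. Next use of Y: step 23. Cache: [Y H]
  18. access T: MISS, evict Y (next use: step 23). Cache: [H T]
  19. access T: HIT. Next use of T: step 20. Cache: [H T]
  20. access T: HIT. Next use of T: step 25. Cache: [H T]
  21. access H: HIT. Next use of H: step 22. Cache: [H T]
  22. access H: HIT. Next use of H: step 26. Cache: [H T]
  23. access Y: MISS, evict H (next use: step 26). Cache: [T Y]
  24. access Y: HIT. Next use of Y: step 28. Cache: [T Y]
  25. access T: HIT. Next use of T: step 27. Cache: [T Y]
  26. access H: MISS, evict Y (next use: step 28). Cache: [T H]
  27. access T: HIT. Next use of T: step 32. Cache: [T H]
  28. access Y: MISS, evict H (next use: never). Cache: [T Y]
  29. access Y: HIT. Next use of Y: step 30. Cache: [T Y]
  30. access Y: HIT. Next use of Y: step 31. Cache: [T Y]
  31. access Y: HIT. Next use of Y: step 33. Cache: [T Y]
  32. access T: HIT. Next use of T: never. Cache: [T Y]
  33. access Y: HIT. Next use of Y: step 34. Cache: [T Y]
  34. access Y: HIT. Next use of Y: never. Cache: [T Y]
Total: 22 hits, 12 misses, 10 evictions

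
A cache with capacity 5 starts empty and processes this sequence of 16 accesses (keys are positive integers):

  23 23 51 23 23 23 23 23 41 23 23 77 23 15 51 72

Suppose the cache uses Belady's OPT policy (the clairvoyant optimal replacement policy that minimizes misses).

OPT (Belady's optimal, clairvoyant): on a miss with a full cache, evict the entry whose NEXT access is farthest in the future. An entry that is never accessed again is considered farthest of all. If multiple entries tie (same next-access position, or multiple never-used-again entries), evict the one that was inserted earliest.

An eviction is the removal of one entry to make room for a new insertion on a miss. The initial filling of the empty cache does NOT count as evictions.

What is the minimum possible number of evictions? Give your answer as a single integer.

Answer: 1

Derivation:
OPT (Belady) simulation (capacity=5):
  1. access 23: MISS. Cache: [23]
  2. access 23: HIT. Next use of 23: step 4. Cache: [23]
  3. access 51: MISS. Cache: [23 51]
  4. access 23: HIT. Next use of 23: step 5. Cache: [23 51]
  5. access 23: HIT. Next use of 23: step 6. Cache: [23 51]
  6. access 23: HIT. Next use of 23: step 7. Cache: [23 51]
  7. access 23: HIT. Next use of 23: step 8. Cache: [23 51]
  8. access 23: HIT. Next use of 23: step 10. Cache: [23 51]
  9. access 41: MISS. Cache: [23 51 41]
  10. access 23: HIT. Next use of 23: step 11. Cache: [23 51 41]
  11. access 23: HIT. Next use of 23: step 13. Cache: [23 51 41]
  12. access 77: MISS. Cache: [23 51 41 77]
  13. access 23: HIT. Next use of 23: never. Cache: [23 51 41 77]
  14. access 15: MISS. Cache: [23 51 41 77 15]
  15. access 51: HIT. Next use of 51: never. Cache: [23 51 41 77 15]
  16. access 72: MISS, evict 23 (next use: never). Cache: [51 41 77 15 72]
Total: 10 hits, 6 misses, 1 evictions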